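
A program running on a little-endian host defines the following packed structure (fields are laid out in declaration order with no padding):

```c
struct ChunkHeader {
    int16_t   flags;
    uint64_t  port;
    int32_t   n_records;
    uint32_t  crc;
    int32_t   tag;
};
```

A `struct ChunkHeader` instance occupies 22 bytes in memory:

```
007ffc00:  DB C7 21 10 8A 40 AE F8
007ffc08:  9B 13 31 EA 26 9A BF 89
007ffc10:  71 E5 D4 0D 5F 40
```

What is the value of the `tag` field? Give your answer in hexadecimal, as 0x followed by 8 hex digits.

`tag` follows `flags` (2 B), `port` (8 B), `n_records` (4 B), `crc` (4 B), so it starts at offset 2 + 8 + 4 + 4 = 18 and occupies 4 bytes.
Bytes at offsets 18..21: D4 0D 5F 40.
In little-endian order the low byte comes first in memory.
Reassemble most-significant byte first: 40 5F 0D D4 → 0x405F0DD4.

0x405F0DD4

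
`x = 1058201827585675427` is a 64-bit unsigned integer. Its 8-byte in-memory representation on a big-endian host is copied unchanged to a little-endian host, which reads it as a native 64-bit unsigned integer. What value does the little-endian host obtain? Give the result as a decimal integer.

1058201827585675427 in 64-bit hexadecimal is 0x0EAF7CF4A1E9D0A3.
Stored big-endian, the bytes at ascending addresses are 0E AF 7C F4 A1 E9 D0 A3.
Read back as little-endian, the first byte is least significant, giving 0xA3D0E9A1F47CAF0E.
0xA3D0E9A1F47CAF0E = 11804191505138888462.

11804191505138888462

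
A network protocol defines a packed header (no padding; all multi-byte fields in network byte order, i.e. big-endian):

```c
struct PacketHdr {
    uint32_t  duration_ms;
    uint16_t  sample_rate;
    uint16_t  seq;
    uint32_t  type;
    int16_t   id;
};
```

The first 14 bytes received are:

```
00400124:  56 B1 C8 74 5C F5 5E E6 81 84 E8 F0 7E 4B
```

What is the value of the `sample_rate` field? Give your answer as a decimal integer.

23797

`sample_rate` follows `duration_ms` (4 bytes), so it starts at byte offset 4 and occupies 2 bytes.
Bytes at offsets 4..5: 5C F5.
Big-endian: lowest address holds the most-significant byte.
The bytes are already most-significant first: 0x5CF5.
0x5CF5 = 23797.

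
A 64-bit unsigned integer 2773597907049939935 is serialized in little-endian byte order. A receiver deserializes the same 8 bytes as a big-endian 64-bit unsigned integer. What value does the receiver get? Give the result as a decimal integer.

2773597907049939935 in 64-bit hexadecimal is 0x267DCC99EF7A83DF.
Stored little-endian, the bytes at ascending addresses are DF 83 7A EF 99 CC 7D 26.
Read back as big-endian, the last byte is least significant, giving 0xDF837AEF99CC7D26.
0xDF837AEF99CC7D26 = 16105851861903113510.

16105851861903113510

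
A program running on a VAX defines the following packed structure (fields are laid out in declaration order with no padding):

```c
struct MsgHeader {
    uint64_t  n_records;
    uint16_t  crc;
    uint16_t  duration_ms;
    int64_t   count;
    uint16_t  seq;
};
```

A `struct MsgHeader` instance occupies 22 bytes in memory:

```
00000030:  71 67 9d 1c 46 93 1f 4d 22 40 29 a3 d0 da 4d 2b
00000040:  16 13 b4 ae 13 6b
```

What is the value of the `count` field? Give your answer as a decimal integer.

-5858036229365441840

`count` follows `n_records` (8 B), `crc` (2 B), `duration_ms` (2 B), so it starts at offset 8 + 2 + 2 = 12 and occupies 8 bytes.
Bytes at offsets 12..19: D0 DA 4D 2B 16 13 B4 AE.
Little-endian stores the least-significant byte at the lowest address.
Reassemble most-significant byte first: AE B4 13 16 2B 4D DA D0 → 0xAEB413162B4DDAD0.
Top bit is set, so as a signed 64-bit value this is 0xAEB413162B4DDAD0 − 2^64 = -5858036229365441840.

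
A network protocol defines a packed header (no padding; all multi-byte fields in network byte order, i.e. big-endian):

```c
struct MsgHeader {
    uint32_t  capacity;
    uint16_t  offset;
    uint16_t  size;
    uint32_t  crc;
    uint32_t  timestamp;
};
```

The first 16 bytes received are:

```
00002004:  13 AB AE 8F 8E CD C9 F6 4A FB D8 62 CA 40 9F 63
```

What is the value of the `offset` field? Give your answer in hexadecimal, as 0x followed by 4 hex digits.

`offset` follows `capacity` (4 bytes), so it starts at byte offset 4 and occupies 2 bytes.
Bytes at offsets 4..5: 8E CD.
In big-endian order the high byte comes first in memory.
The bytes are already most-significant first: 0x8ECD.

0x8ECD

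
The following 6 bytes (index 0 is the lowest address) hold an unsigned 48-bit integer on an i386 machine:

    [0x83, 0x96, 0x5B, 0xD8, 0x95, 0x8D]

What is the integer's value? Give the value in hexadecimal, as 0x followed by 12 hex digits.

0x8D95D85B9683

Little-endian: lowest address holds the least-significant byte.
Reassemble most-significant byte first: 8D 95 D8 5B 96 83 → 0x8D95D85B9683.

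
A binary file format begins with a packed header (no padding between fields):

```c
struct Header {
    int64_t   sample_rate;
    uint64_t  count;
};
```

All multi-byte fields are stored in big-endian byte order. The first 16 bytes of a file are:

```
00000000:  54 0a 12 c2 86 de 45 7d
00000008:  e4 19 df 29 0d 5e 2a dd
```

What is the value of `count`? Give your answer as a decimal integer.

`count` follows `sample_rate` (8 bytes), so it starts at byte offset 8 and occupies 8 bytes.
Bytes at offsets 8..15: E4 19 DF 29 0D 5E 2A DD.
Big-endian stores the most-significant byte at the lowest address.
The bytes are already most-significant first: 0xE419DF290D5E2ADD.
0xE419DF290D5E2ADD = 16436413682476264157.

16436413682476264157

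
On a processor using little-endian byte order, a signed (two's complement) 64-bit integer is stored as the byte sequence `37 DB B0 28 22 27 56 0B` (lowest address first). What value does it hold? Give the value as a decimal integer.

In little-endian order the low byte comes first in memory.
Reassemble most-significant byte first: 0B 56 27 22 28 B0 DB 37 → 0x0B56272228B0DB37.
0x0B56272228B0DB37 = 816883410079374135.

816883410079374135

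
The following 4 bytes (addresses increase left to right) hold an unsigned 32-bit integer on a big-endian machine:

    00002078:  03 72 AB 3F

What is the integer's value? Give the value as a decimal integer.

Big-endian stores the most-significant byte at the lowest address.
The bytes are already most-significant first: 0x0372AB3F.
0x0372AB3F = 57846591.

57846591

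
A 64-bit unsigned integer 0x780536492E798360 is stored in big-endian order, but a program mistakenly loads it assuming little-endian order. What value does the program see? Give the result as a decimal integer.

6954535489293911416

Stored big-endian, the bytes at ascending addresses are 78 05 36 49 2E 79 83 60.
Read back as little-endian, the first byte is least significant, giving 0x6083792E49360578.
0x6083792E49360578 = 6954535489293911416.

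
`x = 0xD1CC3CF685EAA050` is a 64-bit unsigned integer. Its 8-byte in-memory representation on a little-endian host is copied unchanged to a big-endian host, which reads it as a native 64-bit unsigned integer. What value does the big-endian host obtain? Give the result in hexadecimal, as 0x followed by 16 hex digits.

0x50A0EA85F63CCCD1

Stored little-endian, the bytes at ascending addresses are 50 A0 EA 85 F6 3C CC D1.
Read back as big-endian, the last byte is least significant, giving 0x50A0EA85F63CCCD1.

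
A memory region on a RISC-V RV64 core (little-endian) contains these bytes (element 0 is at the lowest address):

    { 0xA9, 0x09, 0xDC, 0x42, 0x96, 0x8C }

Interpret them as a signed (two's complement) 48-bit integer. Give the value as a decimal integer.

Little-endian stores the least-significant byte at the lowest address.
Reassemble most-significant byte first: 8C 96 42 DC 09 A9 → 0x8C9642DC09A9.
Top bit is set, so as a signed 48-bit value this is 0x8C9642DC09A9 − 2^48 = -126897982010967.

-126897982010967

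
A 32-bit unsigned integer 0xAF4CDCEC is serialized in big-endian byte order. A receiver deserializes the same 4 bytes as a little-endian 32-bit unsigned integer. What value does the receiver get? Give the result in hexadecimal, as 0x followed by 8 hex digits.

0xECDC4CAF

Stored big-endian, the bytes at ascending addresses are AF 4C DC EC.
Read back as little-endian, the first byte is least significant, giving 0xECDC4CAF.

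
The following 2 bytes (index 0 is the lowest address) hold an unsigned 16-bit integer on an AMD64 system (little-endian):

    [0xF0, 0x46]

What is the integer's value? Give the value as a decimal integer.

18160

In little-endian order the low byte comes first in memory.
Reassemble most-significant byte first: 46 F0 → 0x46F0.
0x46F0 = 18160.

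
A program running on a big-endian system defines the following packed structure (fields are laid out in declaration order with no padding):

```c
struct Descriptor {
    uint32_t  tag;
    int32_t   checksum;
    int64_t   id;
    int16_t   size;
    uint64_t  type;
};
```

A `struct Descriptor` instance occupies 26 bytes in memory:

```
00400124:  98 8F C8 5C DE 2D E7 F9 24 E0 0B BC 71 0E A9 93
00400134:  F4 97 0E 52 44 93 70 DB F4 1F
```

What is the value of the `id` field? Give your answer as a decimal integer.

2657136684127136147

`id` follows `tag` (4 B), `checksum` (4 B), so it starts at offset 4 + 4 = 8 and occupies 8 bytes.
Bytes at offsets 8..15: 24 E0 0B BC 71 0E A9 93.
Big-endian: lowest address holds the most-significant byte.
The bytes are already most-significant first: 0x24E00BBC710EA993.
0x24E00BBC710EA993 = 2657136684127136147.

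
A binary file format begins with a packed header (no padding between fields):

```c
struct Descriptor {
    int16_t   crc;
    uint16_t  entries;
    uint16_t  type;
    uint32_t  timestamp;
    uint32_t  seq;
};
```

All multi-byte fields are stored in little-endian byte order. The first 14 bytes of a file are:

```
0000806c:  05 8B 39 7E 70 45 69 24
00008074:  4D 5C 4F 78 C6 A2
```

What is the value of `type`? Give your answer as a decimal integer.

`type` follows `crc` (2 B), `entries` (2 B), so it starts at offset 2 + 2 = 4 and occupies 2 bytes.
Bytes at offsets 4..5: 70 45.
In little-endian order the low byte comes first in memory.
Reassemble most-significant byte first: 45 70 → 0x4570.
0x4570 = 17776.

17776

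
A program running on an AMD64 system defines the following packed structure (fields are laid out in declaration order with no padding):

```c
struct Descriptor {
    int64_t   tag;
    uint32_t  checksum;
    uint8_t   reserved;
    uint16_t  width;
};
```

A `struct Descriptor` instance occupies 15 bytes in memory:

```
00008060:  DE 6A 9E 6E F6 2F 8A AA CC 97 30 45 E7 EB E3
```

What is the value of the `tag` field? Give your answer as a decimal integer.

`tag` is the first field, at byte offset 0, occupying 8 bytes.
Bytes at offsets 0..7: DE 6A 9E 6E F6 2F 8A AA.
In little-endian order the low byte comes first in memory.
Reassemble most-significant byte first: AA 8A 2F F6 6E 9E 6A DE → 0xAA8A2FF66E9E6ADE.
Top bit is set, so as a signed 64-bit value this is 0xAA8A2FF66E9E6ADE − 2^64 = -6158056805011395874.

-6158056805011395874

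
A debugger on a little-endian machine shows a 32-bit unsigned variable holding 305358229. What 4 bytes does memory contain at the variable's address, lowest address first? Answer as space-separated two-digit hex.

305358229 in hexadecimal, padded to 32 bits, is 0x12336595.
Split into bytes (most-significant first): 12 33 65 95.
In little-endian order the low byte comes first in memory.
So at ascending addresses the bytes are 95 65 33 12.

95 65 33 12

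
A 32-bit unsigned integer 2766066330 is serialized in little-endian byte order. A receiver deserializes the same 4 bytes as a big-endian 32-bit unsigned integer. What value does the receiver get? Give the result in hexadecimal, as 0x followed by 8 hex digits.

2766066330 in 32-bit hexadecimal is 0xA4DED29A.
Stored little-endian, the bytes at ascending addresses are 9A D2 DE A4.
Read back as big-endian, the last byte is least significant, giving 0x9AD2DEA4.

0x9AD2DEA4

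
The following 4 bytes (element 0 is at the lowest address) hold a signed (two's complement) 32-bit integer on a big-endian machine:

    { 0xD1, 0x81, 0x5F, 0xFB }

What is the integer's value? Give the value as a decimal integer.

Big-endian: lowest address holds the most-significant byte.
The bytes are already most-significant first: 0xD1815FFB.
Top bit is set, so as a signed 32-bit value this is 0xD1815FFB − 2^32 = -780050437.

-780050437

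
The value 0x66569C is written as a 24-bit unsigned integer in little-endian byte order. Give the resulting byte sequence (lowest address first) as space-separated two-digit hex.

9C 56 66

Split into bytes (most-significant first): 66 56 9C.
Little-endian stores the least-significant byte at the lowest address.
So at ascending addresses the bytes are 9C 56 66.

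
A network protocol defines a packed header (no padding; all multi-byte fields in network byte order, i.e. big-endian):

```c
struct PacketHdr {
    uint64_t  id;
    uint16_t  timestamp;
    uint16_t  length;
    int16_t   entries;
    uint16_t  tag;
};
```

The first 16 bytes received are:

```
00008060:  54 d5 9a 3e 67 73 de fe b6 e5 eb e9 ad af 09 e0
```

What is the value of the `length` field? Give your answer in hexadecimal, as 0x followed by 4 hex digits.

0xEBE9

`length` follows `id` (8 B), `timestamp` (2 B), so it starts at offset 8 + 2 = 10 and occupies 2 bytes.
Bytes at offsets 10..11: EB E9.
Big-endian: lowest address holds the most-significant byte.
The bytes are already most-significant first: 0xEBE9.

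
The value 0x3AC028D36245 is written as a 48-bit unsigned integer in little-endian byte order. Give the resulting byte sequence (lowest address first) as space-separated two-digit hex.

Split into bytes (most-significant first): 3A C0 28 D3 62 45.
In little-endian order the low byte comes first in memory.
So at ascending addresses the bytes are 45 62 D3 28 C0 3A.

45 62 D3 28 C0 3A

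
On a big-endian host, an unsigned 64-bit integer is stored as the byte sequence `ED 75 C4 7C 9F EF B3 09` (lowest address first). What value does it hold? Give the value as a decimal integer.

17110798398802342665

In big-endian order the high byte comes first in memory.
The bytes are already most-significant first: 0xED75C47C9FEFB309.
0xED75C47C9FEFB309 = 17110798398802342665.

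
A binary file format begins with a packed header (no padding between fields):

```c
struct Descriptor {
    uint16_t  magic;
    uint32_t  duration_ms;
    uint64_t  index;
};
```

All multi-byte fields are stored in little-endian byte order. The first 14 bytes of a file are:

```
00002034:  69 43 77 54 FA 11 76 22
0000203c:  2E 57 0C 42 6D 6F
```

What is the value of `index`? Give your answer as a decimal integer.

`index` follows `magic` (2 B), `duration_ms` (4 B), so it starts at offset 2 + 4 = 6 and occupies 8 bytes.
Bytes at offsets 6..13: 76 22 2E 57 0C 42 6D 6F.
Little-endian stores the least-significant byte at the lowest address.
Reassemble most-significant byte first: 6F 6D 42 0C 57 2E 22 76 → 0x6F6D420C572E2276.
0x6F6D420C572E2276 = 8029146331441144438.

8029146331441144438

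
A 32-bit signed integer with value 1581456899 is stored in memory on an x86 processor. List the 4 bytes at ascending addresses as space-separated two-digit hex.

1581456899 in hexadecimal, padded to 32 bits, is 0x5E431E03.
Split into bytes (most-significant first): 5E 43 1E 03.
Little-endian: lowest address holds the least-significant byte.
So at ascending addresses the bytes are 03 1E 43 5E.

03 1E 43 5E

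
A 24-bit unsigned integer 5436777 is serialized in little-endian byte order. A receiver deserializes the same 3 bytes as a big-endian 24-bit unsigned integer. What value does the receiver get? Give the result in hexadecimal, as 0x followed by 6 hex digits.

0x69F552

5436777 in 24-bit hexadecimal is 0x52F569.
Stored little-endian, the bytes at ascending addresses are 69 F5 52.
Read back as big-endian, the last byte is least significant, giving 0x69F552.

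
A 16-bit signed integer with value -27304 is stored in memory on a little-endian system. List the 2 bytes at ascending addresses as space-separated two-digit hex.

Two's complement of -27304 in 16 bits: 27304 = 0x6AA8; invert → 0x9557; add 1 → 0x9558.
Split into bytes (most-significant first): 95 58.
In little-endian order the low byte comes first in memory.
So at ascending addresses the bytes are 58 95.

58 95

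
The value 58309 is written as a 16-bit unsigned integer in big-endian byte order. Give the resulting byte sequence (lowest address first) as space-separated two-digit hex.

58309 in hexadecimal, padded to 16 bits, is 0xE3C5.
Split into bytes (most-significant first): E3 C5.
Big-endian stores the most-significant byte at the lowest address.
So the memory order matches the most-significant-first order: E3 C5.

E3 C5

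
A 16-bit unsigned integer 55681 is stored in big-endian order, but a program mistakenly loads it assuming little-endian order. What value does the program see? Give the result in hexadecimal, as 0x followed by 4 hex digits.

0x81D9

55681 in 16-bit hexadecimal is 0xD981.
Stored big-endian, the bytes at ascending addresses are D9 81.
Read back as little-endian, the first byte is least significant, giving 0x81D9.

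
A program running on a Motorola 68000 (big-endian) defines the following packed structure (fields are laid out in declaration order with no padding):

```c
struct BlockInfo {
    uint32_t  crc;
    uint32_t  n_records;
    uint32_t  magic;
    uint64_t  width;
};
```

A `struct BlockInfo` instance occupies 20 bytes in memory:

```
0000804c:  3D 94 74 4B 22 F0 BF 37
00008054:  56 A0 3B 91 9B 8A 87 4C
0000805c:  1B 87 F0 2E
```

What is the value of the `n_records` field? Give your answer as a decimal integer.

586202935

`n_records` follows `crc` (4 bytes), so it starts at byte offset 4 and occupies 4 bytes.
Bytes at offsets 4..7: 22 F0 BF 37.
Big-endian: lowest address holds the most-significant byte.
The bytes are already most-significant first: 0x22F0BF37.
0x22F0BF37 = 586202935.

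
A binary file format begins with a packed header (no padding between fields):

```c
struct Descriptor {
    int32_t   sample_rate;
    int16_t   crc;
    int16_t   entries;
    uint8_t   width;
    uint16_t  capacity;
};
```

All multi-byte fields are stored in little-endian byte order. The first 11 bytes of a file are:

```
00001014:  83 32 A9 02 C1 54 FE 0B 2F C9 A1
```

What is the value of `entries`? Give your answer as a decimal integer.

`entries` follows `sample_rate` (4 B), `crc` (2 B), so it starts at offset 4 + 2 = 6 and occupies 2 bytes.
Bytes at offsets 6..7: FE 0B.
In little-endian order the low byte comes first in memory.
Reassemble most-significant byte first: 0B FE → 0x0BFE.
0x0BFE = 3070.

3070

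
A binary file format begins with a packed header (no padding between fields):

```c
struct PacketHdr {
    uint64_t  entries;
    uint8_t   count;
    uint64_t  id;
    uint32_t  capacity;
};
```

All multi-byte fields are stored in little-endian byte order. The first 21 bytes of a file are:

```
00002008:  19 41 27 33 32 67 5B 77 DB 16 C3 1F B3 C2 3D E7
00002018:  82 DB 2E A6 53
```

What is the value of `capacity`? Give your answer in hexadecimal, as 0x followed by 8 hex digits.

0x53A62EDB

`capacity` follows `entries` (8 B), `count` (1 B), `id` (8 B), so it starts at offset 8 + 1 + 8 = 17 and occupies 4 bytes.
Bytes at offsets 17..20: DB 2E A6 53.
Little-endian stores the least-significant byte at the lowest address.
Reassemble most-significant byte first: 53 A6 2E DB → 0x53A62EDB.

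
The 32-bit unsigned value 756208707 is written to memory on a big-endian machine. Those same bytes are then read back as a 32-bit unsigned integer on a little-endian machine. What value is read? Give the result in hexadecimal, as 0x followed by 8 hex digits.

756208707 in 32-bit hexadecimal is 0x2D12D443.
Stored big-endian, the bytes at ascending addresses are 2D 12 D4 43.
Read back as little-endian, the first byte is least significant, giving 0x43D4122D.

0x43D4122D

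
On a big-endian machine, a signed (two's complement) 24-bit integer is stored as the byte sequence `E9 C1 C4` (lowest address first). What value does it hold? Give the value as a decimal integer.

Big-endian stores the most-significant byte at the lowest address.
The bytes are already most-significant first: 0xE9C1C4.
Top bit is set, so as a signed 24-bit value this is 0xE9C1C4 − 2^24 = -1457724.

-1457724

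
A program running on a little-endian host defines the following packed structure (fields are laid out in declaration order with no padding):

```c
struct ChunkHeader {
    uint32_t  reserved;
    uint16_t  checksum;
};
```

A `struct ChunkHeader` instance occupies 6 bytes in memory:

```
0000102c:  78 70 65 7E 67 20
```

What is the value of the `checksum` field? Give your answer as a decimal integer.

`checksum` follows `reserved` (4 bytes), so it starts at byte offset 4 and occupies 2 bytes.
Bytes at offsets 4..5: 67 20.
In little-endian order the low byte comes first in memory.
Reassemble most-significant byte first: 20 67 → 0x2067.
0x2067 = 8295.

8295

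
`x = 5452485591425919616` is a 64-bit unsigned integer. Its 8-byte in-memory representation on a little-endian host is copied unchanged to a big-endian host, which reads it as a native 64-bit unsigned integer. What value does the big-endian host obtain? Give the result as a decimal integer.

9271469914258844491

5452485591425919616 in 64-bit hexadecimal is 0x4BAB1EC1C3E0AA80.
Stored little-endian, the bytes at ascending addresses are 80 AA E0 C3 C1 1E AB 4B.
Read back as big-endian, the last byte is least significant, giving 0x80AAE0C3C11EAB4B.
0x80AAE0C3C11EAB4B = 9271469914258844491.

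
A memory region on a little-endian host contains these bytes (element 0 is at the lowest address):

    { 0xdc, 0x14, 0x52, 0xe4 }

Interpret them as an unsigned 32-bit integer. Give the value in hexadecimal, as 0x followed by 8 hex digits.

Little-endian stores the least-significant byte at the lowest address.
Reassemble most-significant byte first: E4 52 14 DC → 0xE45214DC.

0xE45214DC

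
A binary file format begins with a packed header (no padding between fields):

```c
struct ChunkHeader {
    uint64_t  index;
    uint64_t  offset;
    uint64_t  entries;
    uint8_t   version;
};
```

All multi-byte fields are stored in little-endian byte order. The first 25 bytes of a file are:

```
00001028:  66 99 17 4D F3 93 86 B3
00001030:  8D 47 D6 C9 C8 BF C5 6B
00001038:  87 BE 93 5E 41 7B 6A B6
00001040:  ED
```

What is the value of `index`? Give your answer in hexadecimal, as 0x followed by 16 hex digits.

`index` is the first field, at byte offset 0, occupying 8 bytes.
Bytes at offsets 0..7: 66 99 17 4D F3 93 86 B3.
Little-endian stores the least-significant byte at the lowest address.
Reassemble most-significant byte first: B3 86 93 F3 4D 17 99 66 → 0xB38693F34D179966.

0xB38693F34D179966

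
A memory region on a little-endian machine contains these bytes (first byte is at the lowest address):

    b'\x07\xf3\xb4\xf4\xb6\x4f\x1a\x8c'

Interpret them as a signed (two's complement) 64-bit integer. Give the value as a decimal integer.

In little-endian order the low byte comes first in memory.
Reassemble most-significant byte first: 8C 1A 4F B6 F4 B4 F3 07 → 0x8C1A4FB6F4B4F307.
Top bit is set, so as a signed 64-bit value this is 0x8C1A4FB6F4B4F307 − 2^64 = -8351274911797021945.

-8351274911797021945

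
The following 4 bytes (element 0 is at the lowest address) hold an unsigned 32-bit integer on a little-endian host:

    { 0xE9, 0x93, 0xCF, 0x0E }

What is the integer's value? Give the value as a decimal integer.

Little-endian stores the least-significant byte at the lowest address.
Reassemble most-significant byte first: 0E CF 93 E9 → 0x0ECF93E9.
0x0ECF93E9 = 248484841.

248484841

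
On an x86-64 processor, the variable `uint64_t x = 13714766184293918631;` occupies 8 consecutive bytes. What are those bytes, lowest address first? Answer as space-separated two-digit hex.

13714766184293918631 in hexadecimal, padded to 64 bits, is 0xBE54A32E4060E7A7.
Split into bytes (most-significant first): BE 54 A3 2E 40 60 E7 A7.
In little-endian order the low byte comes first in memory.
So at ascending addresses the bytes are A7 E7 60 40 2E A3 54 BE.

A7 E7 60 40 2E A3 54 BE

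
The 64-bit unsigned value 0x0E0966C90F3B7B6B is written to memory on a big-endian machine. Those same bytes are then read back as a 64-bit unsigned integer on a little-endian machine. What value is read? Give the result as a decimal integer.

Stored big-endian, the bytes at ascending addresses are 0E 09 66 C9 0F 3B 7B 6B.
Read back as little-endian, the first byte is least significant, giving 0x6B7B3B0FC966090E.
0x6B7B3B0FC966090E = 7744848923183155470.

7744848923183155470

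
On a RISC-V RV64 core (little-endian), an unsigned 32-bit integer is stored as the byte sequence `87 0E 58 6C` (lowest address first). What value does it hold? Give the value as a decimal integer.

1817710215

Little-endian: lowest address holds the least-significant byte.
Reassemble most-significant byte first: 6C 58 0E 87 → 0x6C580E87.
0x6C580E87 = 1817710215.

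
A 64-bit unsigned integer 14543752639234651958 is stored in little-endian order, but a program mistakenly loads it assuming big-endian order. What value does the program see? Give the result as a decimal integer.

3906796960644453833

14543752639234651958 in 64-bit hexadecimal is 0xC9D5C9F822BB3736.
Stored little-endian, the bytes at ascending addresses are 36 37 BB 22 F8 C9 D5 C9.
Read back as big-endian, the last byte is least significant, giving 0x3637BB22F8C9D5C9.
0x3637BB22F8C9D5C9 = 3906796960644453833.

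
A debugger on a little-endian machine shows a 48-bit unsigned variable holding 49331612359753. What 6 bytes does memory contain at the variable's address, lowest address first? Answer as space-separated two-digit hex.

49 1C 3B E9 DD 2C

49331612359753 in hexadecimal, padded to 48 bits, is 0x2CDDE93B1C49.
Split into bytes (most-significant first): 2C DD E9 3B 1C 49.
In little-endian order the low byte comes first in memory.
So at ascending addresses the bytes are 49 1C 3B E9 DD 2C.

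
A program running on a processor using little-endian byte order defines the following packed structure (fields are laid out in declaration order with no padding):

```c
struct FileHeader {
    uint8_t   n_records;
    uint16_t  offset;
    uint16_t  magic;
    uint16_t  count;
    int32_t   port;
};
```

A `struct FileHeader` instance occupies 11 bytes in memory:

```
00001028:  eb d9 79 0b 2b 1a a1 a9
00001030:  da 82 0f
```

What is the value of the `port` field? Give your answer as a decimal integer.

260233897

`port` follows `n_records` (1 B), `offset` (2 B), `magic` (2 B), `count` (2 B), so it starts at offset 1 + 2 + 2 + 2 = 7 and occupies 4 bytes.
Bytes at offsets 7..10: A9 DA 82 0F.
Little-endian stores the least-significant byte at the lowest address.
Reassemble most-significant byte first: 0F 82 DA A9 → 0x0F82DAA9.
0x0F82DAA9 = 260233897.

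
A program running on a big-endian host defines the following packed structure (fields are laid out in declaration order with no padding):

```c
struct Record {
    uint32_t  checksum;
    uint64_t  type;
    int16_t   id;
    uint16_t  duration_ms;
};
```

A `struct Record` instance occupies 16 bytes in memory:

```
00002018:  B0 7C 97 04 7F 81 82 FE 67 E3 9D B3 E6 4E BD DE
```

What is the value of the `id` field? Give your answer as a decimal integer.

`id` follows `checksum` (4 B), `type` (8 B), so it starts at offset 4 + 8 = 12 and occupies 2 bytes.
Bytes at offsets 12..13: E6 4E.
Big-endian stores the most-significant byte at the lowest address.
The bytes are already most-significant first: 0xE64E.
Top bit is set, so as a signed 16-bit value this is 0xE64E − 2^16 = -6578.

-6578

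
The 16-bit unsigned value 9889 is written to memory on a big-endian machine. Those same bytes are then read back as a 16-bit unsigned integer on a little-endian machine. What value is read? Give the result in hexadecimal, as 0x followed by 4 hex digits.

0xA126

9889 in 16-bit hexadecimal is 0x26A1.
Stored big-endian, the bytes at ascending addresses are 26 A1.
Read back as little-endian, the first byte is least significant, giving 0xA126.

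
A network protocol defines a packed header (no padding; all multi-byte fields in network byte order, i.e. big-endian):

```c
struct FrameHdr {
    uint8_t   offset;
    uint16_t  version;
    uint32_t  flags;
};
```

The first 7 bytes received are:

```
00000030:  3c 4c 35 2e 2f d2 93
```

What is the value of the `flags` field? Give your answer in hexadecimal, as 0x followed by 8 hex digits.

`flags` follows `offset` (1 B), `version` (2 B), so it starts at offset 1 + 2 = 3 and occupies 4 bytes.
Bytes at offsets 3..6: 2E 2F D2 93.
In big-endian order the high byte comes first in memory.
The bytes are already most-significant first: 0x2E2FD293.

0x2E2FD293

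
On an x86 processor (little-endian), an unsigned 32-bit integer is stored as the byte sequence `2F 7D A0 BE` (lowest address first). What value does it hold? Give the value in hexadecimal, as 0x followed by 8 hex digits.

0xBEA07D2F

Little-endian stores the least-significant byte at the lowest address.
Reassemble most-significant byte first: BE A0 7D 2F → 0xBEA07D2F.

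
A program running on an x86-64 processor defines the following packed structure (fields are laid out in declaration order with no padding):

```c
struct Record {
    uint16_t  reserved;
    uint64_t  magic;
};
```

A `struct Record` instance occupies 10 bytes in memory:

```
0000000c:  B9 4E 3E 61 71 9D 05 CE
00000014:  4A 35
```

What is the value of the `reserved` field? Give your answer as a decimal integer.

20153

`reserved` is the first field, at byte offset 0, occupying 2 bytes.
Bytes at offsets 0..1: B9 4E.
Little-endian stores the least-significant byte at the lowest address.
Reassemble most-significant byte first: 4E B9 → 0x4EB9.
0x4EB9 = 20153.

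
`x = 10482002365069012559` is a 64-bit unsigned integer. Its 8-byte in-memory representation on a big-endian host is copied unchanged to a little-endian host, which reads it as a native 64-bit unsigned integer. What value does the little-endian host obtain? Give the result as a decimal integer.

5705707168813905809

10482002365069012559 in 64-bit hexadecimal is 0x91778D9D70BE2E4F.
Stored big-endian, the bytes at ascending addresses are 91 77 8D 9D 70 BE 2E 4F.
Read back as little-endian, the first byte is least significant, giving 0x4F2EBE709D8D7791.
0x4F2EBE709D8D7791 = 5705707168813905809.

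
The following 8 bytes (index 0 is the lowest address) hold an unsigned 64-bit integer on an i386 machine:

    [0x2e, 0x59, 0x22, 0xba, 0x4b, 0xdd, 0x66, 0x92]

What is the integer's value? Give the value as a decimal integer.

In little-endian order the low byte comes first in memory.
Reassemble most-significant byte first: 92 66 DD 4B BA 22 59 2E → 0x9266DD4BBA22592E.
0x9266DD4BBA22592E = 10549362494477064494.

10549362494477064494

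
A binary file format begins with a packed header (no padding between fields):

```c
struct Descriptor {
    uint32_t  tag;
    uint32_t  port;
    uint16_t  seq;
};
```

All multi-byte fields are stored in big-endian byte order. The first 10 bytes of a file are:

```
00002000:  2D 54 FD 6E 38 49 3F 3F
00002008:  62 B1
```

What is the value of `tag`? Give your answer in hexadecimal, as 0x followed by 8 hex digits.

`tag` is the first field, at byte offset 0, occupying 4 bytes.
Bytes at offsets 0..3: 2D 54 FD 6E.
Big-endian stores the most-significant byte at the lowest address.
The bytes are already most-significant first: 0x2D54FD6E.

0x2D54FD6E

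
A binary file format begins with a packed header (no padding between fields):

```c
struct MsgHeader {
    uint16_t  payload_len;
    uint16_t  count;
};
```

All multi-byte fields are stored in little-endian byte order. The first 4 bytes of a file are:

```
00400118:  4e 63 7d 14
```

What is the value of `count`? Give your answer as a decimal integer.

`count` follows `payload_len` (2 bytes), so it starts at byte offset 2 and occupies 2 bytes.
Bytes at offsets 2..3: 7D 14.
Little-endian: lowest address holds the least-significant byte.
Reassemble most-significant byte first: 14 7D → 0x147D.
0x147D = 5245.

5245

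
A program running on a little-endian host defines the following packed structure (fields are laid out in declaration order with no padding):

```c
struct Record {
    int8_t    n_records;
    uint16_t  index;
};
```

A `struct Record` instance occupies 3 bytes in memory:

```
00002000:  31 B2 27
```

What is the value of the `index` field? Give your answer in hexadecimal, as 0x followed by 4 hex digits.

0x27B2

`index` follows `n_records` (1 byte), so it starts at byte offset 1 and occupies 2 bytes.
Bytes at offsets 1..2: B2 27.
In little-endian order the low byte comes first in memory.
Reassemble most-significant byte first: 27 B2 → 0x27B2.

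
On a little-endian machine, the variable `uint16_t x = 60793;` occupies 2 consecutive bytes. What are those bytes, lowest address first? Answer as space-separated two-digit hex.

79 ED

60793 in hexadecimal, padded to 16 bits, is 0xED79.
Split into bytes (most-significant first): ED 79.
In little-endian order the low byte comes first in memory.
So at ascending addresses the bytes are 79 ED.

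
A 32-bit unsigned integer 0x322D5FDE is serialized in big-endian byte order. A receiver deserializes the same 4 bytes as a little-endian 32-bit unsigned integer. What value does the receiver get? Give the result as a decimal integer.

Stored big-endian, the bytes at ascending addresses are 32 2D 5F DE.
Read back as little-endian, the first byte is least significant, giving 0xDE5F2D32.
0xDE5F2D32 = 3730779442.

3730779442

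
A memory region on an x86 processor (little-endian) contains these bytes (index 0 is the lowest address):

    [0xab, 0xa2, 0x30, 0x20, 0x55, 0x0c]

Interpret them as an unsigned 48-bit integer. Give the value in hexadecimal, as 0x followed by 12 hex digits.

Little-endian: lowest address holds the least-significant byte.
Reassemble most-significant byte first: 0C 55 20 30 A2 AB → 0x0C552030A2AB.

0x0C552030A2AB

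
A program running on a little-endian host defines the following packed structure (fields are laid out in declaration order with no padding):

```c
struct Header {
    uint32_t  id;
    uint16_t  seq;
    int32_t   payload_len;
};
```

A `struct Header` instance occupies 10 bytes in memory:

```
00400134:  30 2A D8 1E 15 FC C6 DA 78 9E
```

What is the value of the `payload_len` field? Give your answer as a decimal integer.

`payload_len` follows `id` (4 B), `seq` (2 B), so it starts at offset 4 + 2 = 6 and occupies 4 bytes.
Bytes at offsets 6..9: C6 DA 78 9E.
In little-endian order the low byte comes first in memory.
Reassemble most-significant byte first: 9E 78 DA C6 → 0x9E78DAC6.
Top bit is set, so as a signed 32-bit value this is 0x9E78DAC6 − 2^32 = -1636246842.

-1636246842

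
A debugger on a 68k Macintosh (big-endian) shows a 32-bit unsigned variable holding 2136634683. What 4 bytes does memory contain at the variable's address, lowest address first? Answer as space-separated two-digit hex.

2136634683 in hexadecimal, padded to 32 bits, is 0x7F5A753B.
Split into bytes (most-significant first): 7F 5A 75 3B.
Big-endian: lowest address holds the most-significant byte.
So the memory order matches the most-significant-first order: 7F 5A 75 3B.

7F 5A 75 3B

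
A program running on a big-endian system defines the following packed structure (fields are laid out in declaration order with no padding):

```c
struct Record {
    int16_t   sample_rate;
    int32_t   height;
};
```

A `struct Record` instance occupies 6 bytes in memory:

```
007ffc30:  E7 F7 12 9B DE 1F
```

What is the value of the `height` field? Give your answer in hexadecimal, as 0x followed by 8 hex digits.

0x129BDE1F

`height` follows `sample_rate` (2 bytes), so it starts at byte offset 2 and occupies 4 bytes.
Bytes at offsets 2..5: 12 9B DE 1F.
Big-endian: lowest address holds the most-significant byte.
The bytes are already most-significant first: 0x129BDE1F.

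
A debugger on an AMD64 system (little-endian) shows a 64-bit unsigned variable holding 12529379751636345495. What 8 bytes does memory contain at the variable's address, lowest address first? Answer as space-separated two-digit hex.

97 A2 41 28 80 4C E1 AD

12529379751636345495 in hexadecimal, padded to 64 bits, is 0xADE14C802841A297.
Split into bytes (most-significant first): AD E1 4C 80 28 41 A2 97.
Little-endian: lowest address holds the least-significant byte.
So at ascending addresses the bytes are 97 A2 41 28 80 4C E1 AD.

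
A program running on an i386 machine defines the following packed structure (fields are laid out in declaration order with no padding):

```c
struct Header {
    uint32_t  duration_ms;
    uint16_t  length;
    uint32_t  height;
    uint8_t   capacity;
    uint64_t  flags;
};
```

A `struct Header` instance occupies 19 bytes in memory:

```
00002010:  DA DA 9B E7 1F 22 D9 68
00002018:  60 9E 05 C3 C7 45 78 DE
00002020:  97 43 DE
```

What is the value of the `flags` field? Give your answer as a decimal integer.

`flags` follows `duration_ms` (4 B), `length` (2 B), `height` (4 B), `capacity` (1 B), so it starts at offset 4 + 2 + 4 + 1 = 11 and occupies 8 bytes.
Bytes at offsets 11..18: C3 C7 45 78 DE 97 43 DE.
Little-endian stores the least-significant byte at the lowest address.
Reassemble most-significant byte first: DE 43 97 DE 78 45 C7 C3 → 0xDE4397DE7845C7C3.
0xDE4397DE7845C7C3 = 16015811681615988675.

16015811681615988675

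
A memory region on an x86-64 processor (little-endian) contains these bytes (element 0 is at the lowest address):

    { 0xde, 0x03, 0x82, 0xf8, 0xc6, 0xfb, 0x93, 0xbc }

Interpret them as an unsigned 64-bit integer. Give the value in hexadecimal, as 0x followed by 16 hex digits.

0xBC93FBC6F88203DE

In little-endian order the low byte comes first in memory.
Reassemble most-significant byte first: BC 93 FB C6 F8 82 03 DE → 0xBC93FBC6F88203DE.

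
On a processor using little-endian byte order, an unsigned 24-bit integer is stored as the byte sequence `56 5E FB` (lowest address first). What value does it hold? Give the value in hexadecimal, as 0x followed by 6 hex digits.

Little-endian: lowest address holds the least-significant byte.
Reassemble most-significant byte first: FB 5E 56 → 0xFB5E56.

0xFB5E56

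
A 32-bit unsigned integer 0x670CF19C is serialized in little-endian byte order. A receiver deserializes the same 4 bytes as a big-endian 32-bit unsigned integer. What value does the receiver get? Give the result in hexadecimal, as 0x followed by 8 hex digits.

0x9CF10C67

Stored little-endian, the bytes at ascending addresses are 9C F1 0C 67.
Read back as big-endian, the last byte is least significant, giving 0x9CF10C67.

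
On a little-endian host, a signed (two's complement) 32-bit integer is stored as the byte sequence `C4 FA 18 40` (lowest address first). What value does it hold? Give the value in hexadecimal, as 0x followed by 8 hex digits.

0x4018FAC4

In little-endian order the low byte comes first in memory.
Reassemble most-significant byte first: 40 18 FA C4 → 0x4018FAC4.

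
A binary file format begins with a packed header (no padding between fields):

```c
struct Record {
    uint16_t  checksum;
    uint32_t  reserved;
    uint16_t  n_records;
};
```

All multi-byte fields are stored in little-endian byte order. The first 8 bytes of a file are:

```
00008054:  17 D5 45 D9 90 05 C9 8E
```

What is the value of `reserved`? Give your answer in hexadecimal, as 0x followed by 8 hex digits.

0x0590D945

`reserved` follows `checksum` (2 bytes), so it starts at byte offset 2 and occupies 4 bytes.
Bytes at offsets 2..5: 45 D9 90 05.
Little-endian: lowest address holds the least-significant byte.
Reassemble most-significant byte first: 05 90 D9 45 → 0x0590D945.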